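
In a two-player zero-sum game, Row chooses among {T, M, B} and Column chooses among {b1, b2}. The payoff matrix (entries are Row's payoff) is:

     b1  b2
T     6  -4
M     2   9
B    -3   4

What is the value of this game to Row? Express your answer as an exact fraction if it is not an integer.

62/17

Row minima: T → -4, M → 2, B → -3; maximin = 2.
Column maxima: b1 → 6, b2 → 9; minimax = 6.
2 ≠ 6, so there is no saddle point; optimal play is mixed.
B is strictly dominated by M, so Row never plays it.
On the remaining 2×2 (T, M vs b1, b2):
Let Row play T with probability p. Expected payoff against b1: 6p + 2(1−p) = 4p + 2; against b2: (-4)p + 9(1−p) = −13p + 9.
Setting these equal: 4p + 2 = −13p + 9 ⇒ 17p = 7 ⇒ p = 7/17, and the value is (4)·(7/17) + 2 = 62/17.
For Column: with q = P(b1), equating T's and M's payoffs gives 10q − 4 = −7q + 9 ⇒ q = 13/17.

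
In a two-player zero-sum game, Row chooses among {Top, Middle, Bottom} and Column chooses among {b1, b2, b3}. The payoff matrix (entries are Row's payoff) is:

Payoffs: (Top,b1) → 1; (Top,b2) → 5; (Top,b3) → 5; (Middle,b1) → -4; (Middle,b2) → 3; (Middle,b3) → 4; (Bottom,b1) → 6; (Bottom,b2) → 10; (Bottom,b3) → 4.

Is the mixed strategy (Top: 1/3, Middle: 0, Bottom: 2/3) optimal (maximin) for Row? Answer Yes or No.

Yes

Against b1 this mix gives (1/3)·1 + (2/3)·6 = 13/3.
Against b2 this mix gives (1/3)·5 + (2/3)·10 = 25/3.
Against b3 this mix gives (1/3)·5 + (2/3)·4 = 13/3.
All of Column's active replies (b1, b3) yield 13/3, and no column does worse for Row. The mix makes Column indifferent and guarantees 13/3, so it is optimal.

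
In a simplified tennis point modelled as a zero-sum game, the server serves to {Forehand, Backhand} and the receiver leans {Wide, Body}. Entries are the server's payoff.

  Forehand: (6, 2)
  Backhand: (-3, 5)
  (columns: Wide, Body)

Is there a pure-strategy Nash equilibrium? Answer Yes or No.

No

Row minima: Forehand → 2, Backhand → -3; maximin = 2.
Column maxima: Wide → 6, Body → 5; minimax = 5.
2 ≠ 5, so no pure-strategy equilibrium exists.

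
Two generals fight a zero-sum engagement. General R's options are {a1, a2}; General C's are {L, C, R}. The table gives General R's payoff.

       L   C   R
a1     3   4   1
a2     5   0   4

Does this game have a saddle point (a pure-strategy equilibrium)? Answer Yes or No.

Row minima: a1 → 1, a2 → 0; maximin = 1.
Column maxima: L → 5, C → 4, R → 4; minimax = 4.
1 ≠ 4, so no pure-strategy equilibrium exists.

No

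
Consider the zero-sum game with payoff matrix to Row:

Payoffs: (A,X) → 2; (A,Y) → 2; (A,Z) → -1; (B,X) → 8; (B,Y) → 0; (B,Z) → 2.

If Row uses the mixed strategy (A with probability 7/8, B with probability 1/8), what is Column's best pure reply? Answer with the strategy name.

If Column plays X, Row's expected payoff is (7/8)·2 + (1/8)·8 = 11/4.
If Column plays Y, Row's expected payoff is (7/8)·2 + (1/8)·0 = 7/4.
If Column plays Z, Row's expected payoff is (7/8)·(-1) + (1/8)·2 = -5/8.
Column minimizes Row's payoff; the smallest is -5/8, so the best response is Z.

Z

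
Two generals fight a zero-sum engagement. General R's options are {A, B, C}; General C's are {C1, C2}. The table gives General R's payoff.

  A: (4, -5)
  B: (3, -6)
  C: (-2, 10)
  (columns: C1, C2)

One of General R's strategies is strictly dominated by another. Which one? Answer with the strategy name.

A gives a strictly higher payoff than B against every column: 4 > 3, -5 > -6.
So B is strictly dominated and General R never plays it.

B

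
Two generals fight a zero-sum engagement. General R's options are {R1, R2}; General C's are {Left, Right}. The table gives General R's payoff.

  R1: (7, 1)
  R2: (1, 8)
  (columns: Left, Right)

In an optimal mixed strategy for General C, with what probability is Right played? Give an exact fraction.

Row minima: R1 → 1, R2 → 1; maximin = 1.
Column maxima: Left → 7, Right → 8; minimax = 7.
1 ≠ 7, so there is no saddle point; optimal play is mixed.
Let General R play R1 with probability p. Expected payoff against Left: 7p + 1(1−p) = 6p + 1; against Right: 1p + 8(1−p) = −7p + 8.
Setting these equal: 6p + 1 = −7p + 8 ⇒ 13p = 7 ⇒ p = 7/13, and the value is (6)·(7/13) + 1 = 55/13.
For General C: with q = P(Left), equating R1's and R2's payoffs gives 6q + 1 = −7q + 8 ⇒ q = 7/13.

6/13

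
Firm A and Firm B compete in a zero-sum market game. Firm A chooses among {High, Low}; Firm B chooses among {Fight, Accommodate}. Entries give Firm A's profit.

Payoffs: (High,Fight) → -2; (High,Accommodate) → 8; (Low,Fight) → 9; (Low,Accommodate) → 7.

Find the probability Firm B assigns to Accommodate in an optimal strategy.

Row minima: High → -2, Low → 7; maximin = 7.
Column maxima: Fight → 9, Accommodate → 8; minimax = 8.
7 ≠ 8, so there is no saddle point; optimal play is mixed.
Let Firm A play High with probability p. Expected payoff against Fight: (-2)p + 9(1−p) = −11p + 9; against Accommodate: 8p + 7(1−p) = p + 7.
Setting these equal: −11p + 9 = p + 7 ⇒ −12p = -2 ⇒ p = 1/6, and the value is (-11)·(1/6) + 9 = 43/6.
For Firm B: with q = P(Fight), equating High's and Low's payoffs gives −10q + 8 = 2q + 7 ⇒ q = 1/12.

11/12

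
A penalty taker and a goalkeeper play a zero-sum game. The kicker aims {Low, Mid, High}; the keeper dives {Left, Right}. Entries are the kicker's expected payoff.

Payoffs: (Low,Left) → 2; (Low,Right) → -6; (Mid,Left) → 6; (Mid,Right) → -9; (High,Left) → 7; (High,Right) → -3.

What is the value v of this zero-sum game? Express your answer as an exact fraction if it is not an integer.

Row minima: Low → -6, Mid → -9, High → -3; maximin = -3.
Column maxima: Left → 7, Right → -3; minimax = -3.
Since maximin = minimax = -3, there is a saddle point and the value is -3.

-3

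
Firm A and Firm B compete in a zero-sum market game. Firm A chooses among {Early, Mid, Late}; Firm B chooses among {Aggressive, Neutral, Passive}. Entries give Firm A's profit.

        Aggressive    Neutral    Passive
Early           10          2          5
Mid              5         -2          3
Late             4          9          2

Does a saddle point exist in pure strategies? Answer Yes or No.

No

Row minima: Early → 2, Mid → -2, Late → 2; maximin = 2.
Column maxima: Aggressive → 10, Neutral → 9, Passive → 5; minimax = 5.
2 ≠ 5, so no pure-strategy equilibrium exists.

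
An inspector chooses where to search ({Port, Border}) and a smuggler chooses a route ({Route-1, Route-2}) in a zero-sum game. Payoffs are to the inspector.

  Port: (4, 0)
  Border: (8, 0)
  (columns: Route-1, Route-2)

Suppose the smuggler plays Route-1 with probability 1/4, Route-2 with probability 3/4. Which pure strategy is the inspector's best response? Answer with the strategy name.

Expected payoff of Port: (1/4)·4 + (3/4)·0 = 1.
Expected payoff of Border: (1/4)·8 + (3/4)·0 = 2.
The largest is 2, so the inspector's best response is Border.

Border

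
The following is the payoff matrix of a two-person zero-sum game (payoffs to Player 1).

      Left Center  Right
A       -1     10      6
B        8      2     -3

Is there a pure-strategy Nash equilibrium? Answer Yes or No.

Row minima: A → -1, B → -3; maximin = -1.
Column maxima: Left → 8, Center → 10, Right → 6; minimax = 6.
-1 ≠ 6, so no pure-strategy equilibrium exists.

No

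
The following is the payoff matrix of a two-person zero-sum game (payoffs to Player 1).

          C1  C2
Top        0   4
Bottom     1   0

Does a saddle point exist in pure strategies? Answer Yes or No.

No

Row minima: Top → 0, Bottom → 0; maximin = 0.
Column maxima: C1 → 1, C2 → 4; minimax = 1.
0 ≠ 1, so no pure-strategy equilibrium exists.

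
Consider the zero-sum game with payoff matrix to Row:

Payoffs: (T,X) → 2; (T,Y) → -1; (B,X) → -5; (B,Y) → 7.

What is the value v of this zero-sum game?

3/5

Row minima: T → -1, B → -5; maximin = -1.
Column maxima: X → 2, Y → 7; minimax = 2.
-1 ≠ 2, so there is no saddle point; optimal play is mixed.
Let Row play T with probability p. Expected payoff against X: 2p + (-5)(1−p) = 7p − 5; against Y: (-1)p + 7(1−p) = −8p + 7.
Setting these equal: 7p − 5 = −8p + 7 ⇒ 15p = 12 ⇒ p = 4/5, and the value is (7)·(4/5) − 5 = 3/5.
For Column: with q = P(X), equating T's and B's payoffs gives 3q − 1 = −12q + 7 ⇒ q = 8/15.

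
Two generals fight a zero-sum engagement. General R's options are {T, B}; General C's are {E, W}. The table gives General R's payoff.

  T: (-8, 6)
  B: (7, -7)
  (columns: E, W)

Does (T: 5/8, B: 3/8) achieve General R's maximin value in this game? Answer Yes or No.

Against E this mix gives (5/8)·(-8) + (3/8)·7 = -19/8.
Against W this mix gives (5/8)·6 + (3/8)·(-7) = 9/8.
General C will play E, holding General R to -19/8. Shifting weight toward the row that does better against E would raise this floor (the equalizing mix achieves -1/2 against both E and W), so the proposed strategy is not optimal.

No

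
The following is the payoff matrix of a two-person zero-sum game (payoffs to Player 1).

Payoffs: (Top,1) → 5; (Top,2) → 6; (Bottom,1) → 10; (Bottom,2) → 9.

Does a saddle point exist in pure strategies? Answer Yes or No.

Yes

Row minima: Top → 5, Bottom → 9; maximin = 9.
Column maxima: 1 → 10, 2 → 9; minimax = 9.
maximin = minimax = 9, so a saddle point exists.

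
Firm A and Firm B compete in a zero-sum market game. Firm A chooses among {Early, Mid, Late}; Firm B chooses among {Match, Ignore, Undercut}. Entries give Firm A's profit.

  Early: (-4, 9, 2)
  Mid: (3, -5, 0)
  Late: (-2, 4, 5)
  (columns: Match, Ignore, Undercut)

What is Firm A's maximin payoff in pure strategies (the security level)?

-2

Row minima: Early → -4, Mid → -5, Late → -2.
The best of these is -2.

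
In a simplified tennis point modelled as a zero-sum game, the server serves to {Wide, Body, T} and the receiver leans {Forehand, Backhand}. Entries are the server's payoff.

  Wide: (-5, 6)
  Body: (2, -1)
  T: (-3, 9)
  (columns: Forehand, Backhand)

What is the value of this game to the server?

1

Row minima: Wide → -5, Body → -1, T → -3; maximin = -1.
Column maxima: Forehand → 2, Backhand → 9; minimax = 2.
-1 ≠ 2, so there is no saddle point; optimal play is mixed.
Wide is strictly dominated by T, so the server never plays it.
On the remaining 2×2 (Body, T vs Forehand, Backhand):
Let the server play Body with probability p. Expected payoff against Forehand: 2p + (-3)(1−p) = 5p − 3; against Backhand: (-1)p + 9(1−p) = −10p + 9.
Setting these equal: 5p − 3 = −10p + 9 ⇒ 15p = 12 ⇒ p = 4/5, and the value is (5)·(4/5) − 3 = 1.
For the receiver: with q = P(Forehand), equating Body's and T's payoffs gives 3q − 1 = −12q + 9 ⇒ q = 2/3.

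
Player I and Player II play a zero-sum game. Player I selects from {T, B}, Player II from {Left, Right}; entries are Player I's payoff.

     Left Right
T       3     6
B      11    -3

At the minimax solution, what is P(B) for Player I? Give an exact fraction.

3/17

Row minima: T → 3, B → -3; maximin = 3.
Column maxima: Left → 11, Right → 6; minimax = 6.
3 ≠ 6, so there is no saddle point; optimal play is mixed.
Let Player I play T with probability p. Expected payoff against Left: 3p + 11(1−p) = −8p + 11; against Right: 6p + (-3)(1−p) = 9p − 3.
Setting these equal: −8p + 11 = 9p − 3 ⇒ −17p = -14 ⇒ p = 14/17, and the value is (-8)·(14/17) + 11 = 75/17.
For Player II: with q = P(Left), equating T's and B's payoffs gives −3q + 6 = 14q − 3 ⇒ q = 9/17.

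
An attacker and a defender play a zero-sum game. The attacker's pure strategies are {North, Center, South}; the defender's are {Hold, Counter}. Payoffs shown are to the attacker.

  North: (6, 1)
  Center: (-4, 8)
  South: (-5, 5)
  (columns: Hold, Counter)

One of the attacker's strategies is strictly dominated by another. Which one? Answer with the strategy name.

South

Center gives a strictly higher payoff than South against every column: -4 > -5, 8 > 5.
So South is strictly dominated and the attacker never plays it.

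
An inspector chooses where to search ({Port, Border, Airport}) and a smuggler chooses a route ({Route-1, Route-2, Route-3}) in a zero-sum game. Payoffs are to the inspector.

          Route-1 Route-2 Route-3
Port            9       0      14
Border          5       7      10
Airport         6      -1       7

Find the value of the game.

Row minima: Port → 0, Border → 5, Airport → -1; maximin = 5.
Column maxima: Route-1 → 9, Route-2 → 7, Route-3 → 14; minimax = 7.
5 ≠ 7, so there is no saddle point; optimal play is mixed.
Airport is strictly dominated by Port, so the inspector never plays it.
Route-3 is strictly dominated by Route-1 (it gives the inspector strictly more in every row), so the smuggler never plays it.
On the remaining 2×2 (Port, Border vs Route-1, Route-2):
Let the inspector play Port with probability p. Expected payoff against Route-1: 9p + 5(1−p) = 4p + 5; against Route-2: 0p + 7(1−p) = −7p + 7.
Setting these equal: 4p + 5 = −7p + 7 ⇒ 11p = 2 ⇒ p = 2/11, and the value is (4)·(2/11) + 5 = 63/11.
For the smuggler: with q = P(Route-1), equating Port's and Border's payoffs gives 9q = −2q + 7 ⇒ q = 7/11.

63/11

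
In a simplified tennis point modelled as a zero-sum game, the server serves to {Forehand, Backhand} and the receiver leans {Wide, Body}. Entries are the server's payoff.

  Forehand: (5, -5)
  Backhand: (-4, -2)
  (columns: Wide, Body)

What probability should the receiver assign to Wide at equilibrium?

1/4

Row minima: Forehand → -5, Backhand → -4; maximin = -4.
Column maxima: Wide → 5, Body → -2; minimax = -2.
-4 ≠ -2, so there is no saddle point; optimal play is mixed.
Let the server play Forehand with probability p. Expected payoff against Wide: 5p + (-4)(1−p) = 9p − 4; against Body: (-5)p + (-2)(1−p) = −3p − 2.
Setting these equal: 9p − 4 = −3p − 2 ⇒ 12p = 2 ⇒ p = 1/6, and the value is (9)·(1/6) − 4 = -5/2.
For the receiver: with q = P(Wide), equating Forehand's and Backhand's payoffs gives 10q − 5 = −2q − 2 ⇒ q = 1/4.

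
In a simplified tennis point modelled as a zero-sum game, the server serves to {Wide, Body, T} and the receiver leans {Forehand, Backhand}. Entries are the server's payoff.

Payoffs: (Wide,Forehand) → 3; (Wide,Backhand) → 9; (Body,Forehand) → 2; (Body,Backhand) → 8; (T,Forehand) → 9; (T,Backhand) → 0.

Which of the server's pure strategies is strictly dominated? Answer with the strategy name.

Wide gives a strictly higher payoff than Body against every column: 3 > 2, 9 > 8.
So Body is strictly dominated and the server never plays it.

Body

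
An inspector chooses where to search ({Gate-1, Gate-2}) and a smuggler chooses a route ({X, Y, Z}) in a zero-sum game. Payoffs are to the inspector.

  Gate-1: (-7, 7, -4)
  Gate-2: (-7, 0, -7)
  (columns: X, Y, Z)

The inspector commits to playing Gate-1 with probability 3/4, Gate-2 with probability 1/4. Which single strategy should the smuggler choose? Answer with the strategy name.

If the smuggler plays X, the inspector's expected payoff is (3/4)·(-7) + (1/4)·(-7) = -7.
If the smuggler plays Y, the inspector's expected payoff is (3/4)·7 + (1/4)·0 = 21/4.
If the smuggler plays Z, the inspector's expected payoff is (3/4)·(-4) + (1/4)·(-7) = -19/4.
The smuggler minimizes the inspector's payoff; the smallest is -7, so the best response is X.

X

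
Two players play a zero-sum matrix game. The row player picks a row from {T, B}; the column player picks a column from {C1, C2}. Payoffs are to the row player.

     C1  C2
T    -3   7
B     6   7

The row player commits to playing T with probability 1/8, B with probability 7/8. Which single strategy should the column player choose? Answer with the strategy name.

If the column player plays C1, the row player's expected payoff is (1/8)·(-3) + (7/8)·6 = 39/8.
If the column player plays C2, the row player's expected payoff is (1/8)·7 + (7/8)·7 = 7.
The column player minimizes the row player's payoff; the smallest is 39/8, so the best response is C1.

C1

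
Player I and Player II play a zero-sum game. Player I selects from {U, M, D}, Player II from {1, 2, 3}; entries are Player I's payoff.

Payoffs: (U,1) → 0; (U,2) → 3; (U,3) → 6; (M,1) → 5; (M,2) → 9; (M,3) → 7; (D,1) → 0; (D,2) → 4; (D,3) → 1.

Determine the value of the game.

5

Row minima: U → 0, M → 5, D → 0; maximin = 5.
Column maxima: 1 → 5, 2 → 9, 3 → 7; minimax = 5.
Since maximin = minimax = 5, there is a saddle point and the value is 5.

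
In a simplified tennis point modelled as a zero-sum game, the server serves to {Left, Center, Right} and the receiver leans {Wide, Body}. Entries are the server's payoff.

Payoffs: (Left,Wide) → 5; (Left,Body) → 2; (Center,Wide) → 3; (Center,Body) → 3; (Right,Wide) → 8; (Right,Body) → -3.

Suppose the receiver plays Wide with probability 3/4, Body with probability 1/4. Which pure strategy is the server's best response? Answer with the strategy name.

Expected payoff of Left: (3/4)·5 + (1/4)·2 = 17/4.
Expected payoff of Center: (3/4)·3 + (1/4)·3 = 3.
Expected payoff of Right: (3/4)·8 + (1/4)·(-3) = 21/4.
The largest is 21/4, so the server's best response is Right.

Right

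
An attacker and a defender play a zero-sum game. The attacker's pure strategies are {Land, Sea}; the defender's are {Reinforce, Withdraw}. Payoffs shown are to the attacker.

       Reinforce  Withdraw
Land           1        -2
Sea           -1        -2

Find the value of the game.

-2

Row minima: Land → -2, Sea → -2; maximin = -2.
Column maxima: Reinforce → 1, Withdraw → -2; minimax = -2.
Since maximin = minimax = -2, there is a saddle point and the value is -2.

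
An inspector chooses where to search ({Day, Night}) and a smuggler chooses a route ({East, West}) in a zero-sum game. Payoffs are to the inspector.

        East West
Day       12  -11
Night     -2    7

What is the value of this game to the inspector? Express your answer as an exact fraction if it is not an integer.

Row minima: Day → -11, Night → -2; maximin = -2.
Column maxima: East → 12, West → 7; minimax = 7.
-2 ≠ 7, so there is no saddle point; optimal play is mixed.
Let the inspector play Day with probability p. Expected payoff against East: 12p + (-2)(1−p) = 14p − 2; against West: (-11)p + 7(1−p) = −18p + 7.
Setting these equal: 14p − 2 = −18p + 7 ⇒ 32p = 9 ⇒ p = 9/32, and the value is (14)·(9/32) − 2 = 31/16.
For the smuggler: with q = P(East), equating Day's and Night's payoffs gives 23q − 11 = −9q + 7 ⇒ q = 9/16.

31/16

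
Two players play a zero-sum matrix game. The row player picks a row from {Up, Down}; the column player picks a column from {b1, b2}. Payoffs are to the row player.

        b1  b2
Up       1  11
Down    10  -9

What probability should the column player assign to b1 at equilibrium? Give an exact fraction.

20/29

Row minima: Up → 1, Down → -9; maximin = 1.
Column maxima: b1 → 10, b2 → 11; minimax = 10.
1 ≠ 10, so there is no saddle point; optimal play is mixed.
Let the row player play Up with probability p. Expected payoff against b1: 1p + 10(1−p) = −9p + 10; against b2: 11p + (-9)(1−p) = 20p − 9.
Setting these equal: −9p + 10 = 20p − 9 ⇒ −29p = -19 ⇒ p = 19/29, and the value is (-9)·(19/29) + 10 = 119/29.
For the column player: with q = P(b1), equating Up's and Down's payoffs gives −10q + 11 = 19q − 9 ⇒ q = 20/29.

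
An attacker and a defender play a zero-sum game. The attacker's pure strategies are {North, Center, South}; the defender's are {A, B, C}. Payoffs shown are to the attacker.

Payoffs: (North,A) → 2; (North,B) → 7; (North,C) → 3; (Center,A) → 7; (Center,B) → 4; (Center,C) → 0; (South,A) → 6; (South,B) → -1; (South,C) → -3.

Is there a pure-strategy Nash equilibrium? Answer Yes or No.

Row minima: North → 2, Center → 0, South → -3; maximin = 2.
Column maxima: A → 7, B → 7, C → 3; minimax = 3.
2 ≠ 3, so no pure-strategy equilibrium exists.

No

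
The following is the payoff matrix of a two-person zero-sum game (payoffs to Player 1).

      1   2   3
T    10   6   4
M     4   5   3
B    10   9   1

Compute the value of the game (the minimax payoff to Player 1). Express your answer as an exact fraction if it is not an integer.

Row minima: T → 4, M → 3, B → 1; maximin = 4.
Column maxima: 1 → 10, 2 → 9, 3 → 4; minimax = 4.
Since maximin = minimax = 4, there is a saddle point and the value is 4.

4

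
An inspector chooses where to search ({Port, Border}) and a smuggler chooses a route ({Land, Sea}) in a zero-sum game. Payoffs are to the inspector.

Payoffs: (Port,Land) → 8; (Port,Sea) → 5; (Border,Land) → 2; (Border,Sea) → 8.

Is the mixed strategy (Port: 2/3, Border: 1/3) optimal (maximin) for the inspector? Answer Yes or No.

Against Land this mix gives (2/3)·8 + (1/3)·2 = 6.
Against Sea this mix gives (2/3)·5 + (1/3)·8 = 6.
All of the smuggler's active replies (Land, Sea) yield 6, and no column does worse for the inspector. The mix makes the smuggler indifferent and guarantees 6, so it is optimal.

Yes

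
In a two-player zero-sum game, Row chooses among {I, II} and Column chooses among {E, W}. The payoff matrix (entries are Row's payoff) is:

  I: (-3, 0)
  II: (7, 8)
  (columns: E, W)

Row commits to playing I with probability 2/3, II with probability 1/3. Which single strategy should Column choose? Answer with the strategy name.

E

If Column plays E, Row's expected payoff is (2/3)·(-3) + (1/3)·7 = 1/3.
If Column plays W, Row's expected payoff is (2/3)·0 + (1/3)·8 = 8/3.
Column minimizes Row's payoff; the smallest is 1/3, so the best response is E.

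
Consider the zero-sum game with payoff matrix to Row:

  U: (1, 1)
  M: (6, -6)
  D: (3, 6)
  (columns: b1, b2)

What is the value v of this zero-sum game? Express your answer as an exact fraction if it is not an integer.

18/5

Row minima: U → 1, M → -6, D → 3; maximin = 3.
Column maxima: b1 → 6, b2 → 6; minimax = 6.
3 ≠ 6, so there is no saddle point; optimal play is mixed.
U is strictly dominated by D, so Row never plays it.
On the remaining 2×2 (M, D vs b1, b2):
Let Row play M with probability p. Expected payoff against b1: 6p + 3(1−p) = 3p + 3; against b2: (-6)p + 6(1−p) = −12p + 6.
Setting these equal: 3p + 3 = −12p + 6 ⇒ 15p = 3 ⇒ p = 1/5, and the value is (3)·(1/5) + 3 = 18/5.
For Column: with q = P(b1), equating M's and D's payoffs gives 12q − 6 = −3q + 6 ⇒ q = 4/5.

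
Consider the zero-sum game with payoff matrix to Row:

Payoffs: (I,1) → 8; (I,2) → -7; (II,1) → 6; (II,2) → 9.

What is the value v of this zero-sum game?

19/3

Row minima: I → -7, II → 6; maximin = 6.
Column maxima: 1 → 8, 2 → 9; minimax = 8.
6 ≠ 8, so there is no saddle point; optimal play is mixed.
Let Row play I with probability p. Expected payoff against 1: 8p + 6(1−p) = 2p + 6; against 2: (-7)p + 9(1−p) = −16p + 9.
Setting these equal: 2p + 6 = −16p + 9 ⇒ 18p = 3 ⇒ p = 1/6, and the value is (2)·(1/6) + 6 = 19/3.
For Column: with q = P(1), equating I's and II's payoffs gives 15q − 7 = −3q + 9 ⇒ q = 8/9.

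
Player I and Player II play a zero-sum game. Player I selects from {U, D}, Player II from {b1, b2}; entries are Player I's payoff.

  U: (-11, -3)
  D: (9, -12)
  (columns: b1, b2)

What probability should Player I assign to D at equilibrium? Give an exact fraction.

Row minima: U → -11, D → -12; maximin = -11.
Column maxima: b1 → 9, b2 → -3; minimax = -3.
-11 ≠ -3, so there is no saddle point; optimal play is mixed.
Let Player I play U with probability p. Expected payoff against b1: (-11)p + 9(1−p) = −20p + 9; against b2: (-3)p + (-12)(1−p) = 9p − 12.
Setting these equal: −20p + 9 = 9p − 12 ⇒ −29p = -21 ⇒ p = 21/29, and the value is (-20)·(21/29) + 9 = -159/29.
For Player II: with q = P(b1), equating U's and D's payoffs gives −8q − 3 = 21q − 12 ⇒ q = 9/29.

8/29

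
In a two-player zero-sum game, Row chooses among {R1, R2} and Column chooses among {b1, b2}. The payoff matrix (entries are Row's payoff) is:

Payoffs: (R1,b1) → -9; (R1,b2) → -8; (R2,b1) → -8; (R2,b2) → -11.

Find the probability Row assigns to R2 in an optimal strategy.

1/4

Row minima: R1 → -9, R2 → -11; maximin = -9.
Column maxima: b1 → -8, b2 → -8; minimax = -8.
-9 ≠ -8, so there is no saddle point; optimal play is mixed.
Let Row play R1 with probability p. Expected payoff against b1: (-9)p + (-8)(1−p) = −p − 8; against b2: (-8)p + (-11)(1−p) = 3p − 11.
Setting these equal: −p − 8 = 3p − 11 ⇒ −4p = -3 ⇒ p = 3/4, and the value is (-1)·(3/4) − 8 = -35/4.
For Column: with q = P(b1), equating R1's and R2's payoffs gives −q − 8 = 3q − 11 ⇒ q = 3/4.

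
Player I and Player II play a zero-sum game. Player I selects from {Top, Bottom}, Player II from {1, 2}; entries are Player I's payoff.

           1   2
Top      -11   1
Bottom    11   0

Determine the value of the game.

Row minima: Top → -11, Bottom → 0; maximin = 0.
Column maxima: 1 → 11, 2 → 1; minimax = 1.
0 ≠ 1, so there is no saddle point; optimal play is mixed.
Let Player I play Top with probability p. Expected payoff against 1: (-11)p + 11(1−p) = −22p + 11; against 2: 1p + 0(1−p) = p.
Setting these equal: −22p + 11 = p ⇒ −23p = -11 ⇒ p = 11/23, and the value is (-22)·(11/23) + 11 = 11/23.
For Player II: with q = P(1), equating Top's and Bottom's payoffs gives −12q + 1 = 11q ⇒ q = 1/23.

11/23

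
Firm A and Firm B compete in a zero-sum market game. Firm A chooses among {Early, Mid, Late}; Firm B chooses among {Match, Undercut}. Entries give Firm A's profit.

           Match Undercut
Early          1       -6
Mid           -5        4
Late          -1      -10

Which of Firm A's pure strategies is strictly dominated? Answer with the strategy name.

Early gives a strictly higher payoff than Late against every column: 1 > -1, -6 > -10.
So Late is strictly dominated and Firm A never plays it.

Late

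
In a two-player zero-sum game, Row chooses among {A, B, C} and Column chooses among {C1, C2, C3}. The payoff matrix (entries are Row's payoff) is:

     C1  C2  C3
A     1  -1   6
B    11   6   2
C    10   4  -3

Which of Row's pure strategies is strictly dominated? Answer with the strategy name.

C

B gives a strictly higher payoff than C against every column: 11 > 10, 6 > 4, 2 > -3.
So C is strictly dominated and Row never plays it.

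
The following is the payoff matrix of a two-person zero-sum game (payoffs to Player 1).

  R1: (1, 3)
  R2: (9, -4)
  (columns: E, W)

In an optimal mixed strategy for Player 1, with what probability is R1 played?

13/15

Row minima: R1 → 1, R2 → -4; maximin = 1.
Column maxima: E → 9, W → 3; minimax = 3.
1 ≠ 3, so there is no saddle point; optimal play is mixed.
Let Player 1 play R1 with probability p. Expected payoff against E: 1p + 9(1−p) = −8p + 9; against W: 3p + (-4)(1−p) = 7p − 4.
Setting these equal: −8p + 9 = 7p − 4 ⇒ −15p = -13 ⇒ p = 13/15, and the value is (-8)·(13/15) + 9 = 31/15.
For Player 2: with q = P(E), equating R1's and R2's payoffs gives −2q + 3 = 13q − 4 ⇒ q = 7/15.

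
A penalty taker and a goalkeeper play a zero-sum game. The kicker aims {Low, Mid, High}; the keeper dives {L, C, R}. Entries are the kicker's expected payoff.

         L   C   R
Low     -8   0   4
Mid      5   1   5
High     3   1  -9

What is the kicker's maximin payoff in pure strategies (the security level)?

Row minima: Low → -8, Mid → 1, High → -9.
The best of these is 1.

1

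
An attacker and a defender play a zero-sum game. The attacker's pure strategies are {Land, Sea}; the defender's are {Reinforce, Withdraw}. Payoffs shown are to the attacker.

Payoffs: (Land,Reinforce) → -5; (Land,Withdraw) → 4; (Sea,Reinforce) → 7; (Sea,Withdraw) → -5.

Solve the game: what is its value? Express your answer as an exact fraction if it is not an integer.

1/7

Row minima: Land → -5, Sea → -5; maximin = -5.
Column maxima: Reinforce → 7, Withdraw → 4; minimax = 4.
-5 ≠ 4, so there is no saddle point; optimal play is mixed.
Let the attacker play Land with probability p. Expected payoff against Reinforce: (-5)p + 7(1−p) = −12p + 7; against Withdraw: 4p + (-5)(1−p) = 9p − 5.
Setting these equal: −12p + 7 = 9p − 5 ⇒ −21p = -12 ⇒ p = 4/7, and the value is (-12)·(4/7) + 7 = 1/7.
For the defender: with q = P(Reinforce), equating Land's and Sea's payoffs gives −9q + 4 = 12q − 5 ⇒ q = 3/7.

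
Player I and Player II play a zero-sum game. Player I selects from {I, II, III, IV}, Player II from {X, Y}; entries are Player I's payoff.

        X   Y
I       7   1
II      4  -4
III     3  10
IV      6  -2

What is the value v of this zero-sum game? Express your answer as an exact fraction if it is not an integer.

67/13

Row minima: I → 1, II → -4, III → 3, IV → -2; maximin = 3.
Column maxima: X → 7, Y → 10; minimax = 7.
3 ≠ 7, so there is no saddle point; optimal play is mixed.
II is strictly dominated by I, so Player I never plays it.
IV is strictly dominated by I, so Player I never plays it.
On the remaining 2×2 (I, III vs X, Y):
Let Player I play I with probability p. Expected payoff against X: 7p + 3(1−p) = 4p + 3; against Y: 1p + 10(1−p) = −9p + 10.
Setting these equal: 4p + 3 = −9p + 10 ⇒ 13p = 7 ⇒ p = 7/13, and the value is (4)·(7/13) + 3 = 67/13.
For Player II: with q = P(X), equating I's and III's payoffs gives 6q + 1 = −7q + 10 ⇒ q = 9/13.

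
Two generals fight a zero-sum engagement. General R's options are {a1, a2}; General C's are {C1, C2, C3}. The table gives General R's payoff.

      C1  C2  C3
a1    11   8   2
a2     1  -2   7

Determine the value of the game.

4

Row minima: a1 → 2, a2 → -2; maximin = 2.
Column maxima: C1 → 11, C2 → 8, C3 → 7; minimax = 7.
2 ≠ 7, so there is no saddle point; optimal play is mixed.
C1 is strictly dominated by C2 (it gives General R strictly more in every row), so General C never plays it.
On the remaining 2×2 (a1, a2 vs C2, C3):
Let General R play a1 with probability p. Expected payoff against C2: 8p + (-2)(1−p) = 10p − 2; against C3: 2p + 7(1−p) = −5p + 7.
Setting these equal: 10p − 2 = −5p + 7 ⇒ 15p = 9 ⇒ p = 3/5, and the value is (10)·(3/5) − 2 = 4.
For General C: with q = P(C2), equating a1's and a2's payoffs gives 6q + 2 = −9q + 7 ⇒ q = 1/3.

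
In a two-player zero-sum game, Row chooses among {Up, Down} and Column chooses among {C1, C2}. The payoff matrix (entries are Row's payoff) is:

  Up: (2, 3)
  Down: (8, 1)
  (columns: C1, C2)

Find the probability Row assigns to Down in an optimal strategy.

Row minima: Up → 2, Down → 1; maximin = 2.
Column maxima: C1 → 8, C2 → 3; minimax = 3.
2 ≠ 3, so there is no saddle point; optimal play is mixed.
Let Row play Up with probability p. Expected payoff against C1: 2p + 8(1−p) = −6p + 8; against C2: 3p + 1(1−p) = 2p + 1.
Setting these equal: −6p + 8 = 2p + 1 ⇒ −8p = -7 ⇒ p = 7/8, and the value is (-6)·(7/8) + 8 = 11/4.
For Column: with q = P(C1), equating Up's and Down's payoffs gives −q + 3 = 7q + 1 ⇒ q = 1/4.

1/8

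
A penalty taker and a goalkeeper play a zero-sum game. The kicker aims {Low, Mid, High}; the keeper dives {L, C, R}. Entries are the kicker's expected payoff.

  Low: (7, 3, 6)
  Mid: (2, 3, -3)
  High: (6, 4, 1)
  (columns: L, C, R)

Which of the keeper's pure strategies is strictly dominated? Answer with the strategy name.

L

R holds the kicker's payoff strictly below L in every row: 6 < 7, -3 < 2, 1 < 6.
So L is strictly dominated for the keeper.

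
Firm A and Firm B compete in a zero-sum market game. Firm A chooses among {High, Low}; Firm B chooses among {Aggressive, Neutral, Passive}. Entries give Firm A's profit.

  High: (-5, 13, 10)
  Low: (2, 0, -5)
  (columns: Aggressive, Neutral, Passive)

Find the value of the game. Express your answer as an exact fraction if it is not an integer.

Row minima: High → -5, Low → -5; maximin = -5.
Column maxima: Aggressive → 2, Neutral → 13, Passive → 10; minimax = 2.
-5 ≠ 2, so there is no saddle point; optimal play is mixed.
Neutral is strictly dominated by Passive (it gives Firm A strictly more in every row), so Firm B never plays it.
On the remaining 2×2 (High, Low vs Aggressive, Passive):
Let Firm A play High with probability p. Expected payoff against Aggressive: (-5)p + 2(1−p) = −7p + 2; against Passive: 10p + (-5)(1−p) = 15p − 5.
Setting these equal: −7p + 2 = 15p − 5 ⇒ −22p = -7 ⇒ p = 7/22, and the value is (-7)·(7/22) + 2 = -5/22.
For Firm B: with q = P(Aggressive), equating High's and Low's payoffs gives −15q + 10 = 7q − 5 ⇒ q = 15/22.

-5/22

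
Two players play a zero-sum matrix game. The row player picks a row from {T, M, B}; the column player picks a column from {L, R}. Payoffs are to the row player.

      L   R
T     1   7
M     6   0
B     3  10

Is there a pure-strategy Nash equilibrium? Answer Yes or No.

No

Row minima: T → 1, M → 0, B → 3; maximin = 3.
Column maxima: L → 6, R → 10; minimax = 6.
3 ≠ 6, so no pure-strategy equilibrium exists.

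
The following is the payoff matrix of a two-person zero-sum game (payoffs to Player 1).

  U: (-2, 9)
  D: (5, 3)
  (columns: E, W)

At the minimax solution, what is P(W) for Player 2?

Row minima: U → -2, D → 3; maximin = 3.
Column maxima: E → 5, W → 9; minimax = 5.
3 ≠ 5, so there is no saddle point; optimal play is mixed.
Let Player 1 play U with probability p. Expected payoff against E: (-2)p + 5(1−p) = −7p + 5; against W: 9p + 3(1−p) = 6p + 3.
Setting these equal: −7p + 5 = 6p + 3 ⇒ −13p = -2 ⇒ p = 2/13, and the value is (-7)·(2/13) + 5 = 51/13.
For Player 2: with q = P(E), equating U's and D's payoffs gives −11q + 9 = 2q + 3 ⇒ q = 6/13.

7/13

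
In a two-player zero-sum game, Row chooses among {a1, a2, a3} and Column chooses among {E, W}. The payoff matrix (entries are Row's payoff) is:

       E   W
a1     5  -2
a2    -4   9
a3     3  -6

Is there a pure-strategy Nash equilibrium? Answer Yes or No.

No

Row minima: a1 → -2, a2 → -4, a3 → -6; maximin = -2.
Column maxima: E → 5, W → 9; minimax = 5.
-2 ≠ 5, so no pure-strategy equilibrium exists.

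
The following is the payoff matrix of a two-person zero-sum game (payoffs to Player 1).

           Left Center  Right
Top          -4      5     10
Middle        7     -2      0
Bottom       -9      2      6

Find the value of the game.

Row minima: Top → -4, Middle → -2, Bottom → -9; maximin = -2.
Column maxima: Left → 7, Center → 5, Right → 10; minimax = 5.
-2 ≠ 5, so there is no saddle point; optimal play is mixed.
Bottom is strictly dominated by Top, so Player 1 never plays it.
Right is strictly dominated by Center (it gives Player 1 strictly more in every row), so Player 2 never plays it.
On the remaining 2×2 (Top, Middle vs Left, Center):
Let Player 1 play Top with probability p. Expected payoff against Left: (-4)p + 7(1−p) = −11p + 7; against Center: 5p + (-2)(1−p) = 7p − 2.
Setting these equal: −11p + 7 = 7p − 2 ⇒ −18p = -9 ⇒ p = 1/2, and the value is (-11)·(1/2) + 7 = 3/2.
For Player 2: with q = P(Left), equating Top's and Middle's payoffs gives −9q + 5 = 9q − 2 ⇒ q = 7/18.

3/2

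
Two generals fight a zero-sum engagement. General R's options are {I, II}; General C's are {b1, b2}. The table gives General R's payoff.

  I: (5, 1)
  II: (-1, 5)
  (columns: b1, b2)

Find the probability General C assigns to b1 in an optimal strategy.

2/5

Row minima: I → 1, II → -1; maximin = 1.
Column maxima: b1 → 5, b2 → 5; minimax = 5.
1 ≠ 5, so there is no saddle point; optimal play is mixed.
Let General R play I with probability p. Expected payoff against b1: 5p + (-1)(1−p) = 6p − 1; against b2: 1p + 5(1−p) = −4p + 5.
Setting these equal: 6p − 1 = −4p + 5 ⇒ 10p = 6 ⇒ p = 3/5, and the value is (6)·(3/5) − 1 = 13/5.
For General C: with q = P(b1), equating I's and II's payoffs gives 4q + 1 = −6q + 5 ⇒ q = 2/5.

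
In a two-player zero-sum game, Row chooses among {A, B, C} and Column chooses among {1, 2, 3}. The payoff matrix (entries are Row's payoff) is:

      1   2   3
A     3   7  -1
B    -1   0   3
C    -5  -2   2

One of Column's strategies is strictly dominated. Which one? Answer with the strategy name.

1 holds Row's payoff strictly below 2 in every row: 3 < 7, -1 < 0, -5 < -2.
So 2 is strictly dominated for Column.

2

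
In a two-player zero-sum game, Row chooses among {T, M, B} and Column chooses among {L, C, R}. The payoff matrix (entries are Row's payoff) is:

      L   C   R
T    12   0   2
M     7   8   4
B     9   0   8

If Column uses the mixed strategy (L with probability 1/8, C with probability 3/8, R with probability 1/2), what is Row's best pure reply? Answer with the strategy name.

Expected payoff of T: (1/8)·12 + (3/8)·0 + (1/2)·2 = 5/2.
Expected payoff of M: (1/8)·7 + (3/8)·8 + (1/2)·4 = 47/8.
Expected payoff of B: (1/8)·9 + (3/8)·0 + (1/2)·8 = 41/8.
The largest is 47/8, so Row's best response is M.

M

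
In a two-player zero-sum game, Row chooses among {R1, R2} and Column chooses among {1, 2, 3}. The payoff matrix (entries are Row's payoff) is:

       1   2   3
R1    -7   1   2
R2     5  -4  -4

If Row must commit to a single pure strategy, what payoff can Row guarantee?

-4

Row minima: R1 → -7, R2 → -4.
The best of these is -4.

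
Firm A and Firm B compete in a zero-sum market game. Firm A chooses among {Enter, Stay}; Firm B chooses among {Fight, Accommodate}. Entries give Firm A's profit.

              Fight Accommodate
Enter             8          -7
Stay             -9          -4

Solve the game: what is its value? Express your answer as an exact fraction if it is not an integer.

Row minima: Enter → -7, Stay → -9; maximin = -7.
Column maxima: Fight → 8, Accommodate → -4; minimax = -4.
-7 ≠ -4, so there is no saddle point; optimal play is mixed.
Let Firm A play Enter with probability p. Expected payoff against Fight: 8p + (-9)(1−p) = 17p − 9; against Accommodate: (-7)p + (-4)(1−p) = −3p − 4.
Setting these equal: 17p − 9 = −3p − 4 ⇒ 20p = 5 ⇒ p = 1/4, and the value is (17)·(1/4) − 9 = -19/4.
For Firm B: with q = P(Fight), equating Enter's and Stay's payoffs gives 15q − 7 = −5q − 4 ⇒ q = 3/20.

-19/4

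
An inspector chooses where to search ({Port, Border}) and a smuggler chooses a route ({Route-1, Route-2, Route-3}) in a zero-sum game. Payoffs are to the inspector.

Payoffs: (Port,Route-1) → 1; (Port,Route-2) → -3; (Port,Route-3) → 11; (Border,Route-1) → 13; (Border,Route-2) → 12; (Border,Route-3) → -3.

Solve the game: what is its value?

123/29

Row minima: Port → -3, Border → -3; maximin = -3.
Column maxima: Route-1 → 13, Route-2 → 12, Route-3 → 11; minimax = 11.
-3 ≠ 11, so there is no saddle point; optimal play is mixed.
Route-1 is strictly dominated by Route-2 (it gives the inspector strictly more in every row), so the smuggler never plays it.
On the remaining 2×2 (Port, Border vs Route-2, Route-3):
Let the inspector play Port with probability p. Expected payoff against Route-2: (-3)p + 12(1−p) = −15p + 12; against Route-3: 11p + (-3)(1−p) = 14p − 3.
Setting these equal: −15p + 12 = 14p − 3 ⇒ −29p = -15 ⇒ p = 15/29, and the value is (-15)·(15/29) + 12 = 123/29.
For the smuggler: with q = P(Route-2), equating Port's and Border's payoffs gives −14q + 11 = 15q − 3 ⇒ q = 14/29.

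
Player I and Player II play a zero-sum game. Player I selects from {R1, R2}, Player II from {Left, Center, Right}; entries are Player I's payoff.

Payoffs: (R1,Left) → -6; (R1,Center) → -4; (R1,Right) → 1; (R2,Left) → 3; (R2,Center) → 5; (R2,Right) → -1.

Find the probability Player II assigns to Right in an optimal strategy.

9/11

Row minima: R1 → -6, R2 → -1; maximin = -1.
Column maxima: Left → 3, Center → 5, Right → 1; minimax = 1.
-1 ≠ 1, so there is no saddle point; optimal play is mixed.
Center is strictly dominated by Left (it gives Player I strictly more in every row), so Player II never plays it.
On the remaining 2×2 (R1, R2 vs Left, Right):
Let Player I play R1 with probability p. Expected payoff against Left: (-6)p + 3(1−p) = −9p + 3; against Right: 1p + (-1)(1−p) = 2p − 1.
Setting these equal: −9p + 3 = 2p − 1 ⇒ −11p = -4 ⇒ p = 4/11, and the value is (-9)·(4/11) + 3 = -3/11.
For Player II: with q = P(Left), equating R1's and R2's payoffs gives −7q + 1 = 4q − 1 ⇒ q = 2/11.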